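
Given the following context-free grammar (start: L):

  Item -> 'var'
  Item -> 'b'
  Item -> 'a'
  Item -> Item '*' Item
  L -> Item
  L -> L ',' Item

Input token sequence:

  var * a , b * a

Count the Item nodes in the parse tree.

6

[L [L [Item [Item var] * [Item a]]] , [Item [Item b] * [Item a]]]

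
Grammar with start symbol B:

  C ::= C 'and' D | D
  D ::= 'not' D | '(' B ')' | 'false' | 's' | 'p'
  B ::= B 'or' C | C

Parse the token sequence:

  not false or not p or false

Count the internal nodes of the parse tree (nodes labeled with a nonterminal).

11

[B [B [B [C [D not [D false]]]] or [C [D not [D p]]]] or [C [D false]]]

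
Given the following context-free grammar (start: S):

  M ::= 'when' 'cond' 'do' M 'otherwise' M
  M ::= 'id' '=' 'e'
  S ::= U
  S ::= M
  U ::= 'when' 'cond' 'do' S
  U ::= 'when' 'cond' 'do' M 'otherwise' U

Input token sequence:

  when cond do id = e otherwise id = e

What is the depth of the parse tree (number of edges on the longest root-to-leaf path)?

[S [M when cond do [M id = e] otherwise [M id = e]]]

3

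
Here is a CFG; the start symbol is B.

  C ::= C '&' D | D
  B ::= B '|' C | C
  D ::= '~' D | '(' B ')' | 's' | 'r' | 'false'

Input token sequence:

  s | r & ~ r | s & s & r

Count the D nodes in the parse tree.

[B [B [B [C [D s]]] | [C [C [D r]] & [D ~ [D r]]]] | [C [C [C [D s]] & [D s]] & [D r]]]

7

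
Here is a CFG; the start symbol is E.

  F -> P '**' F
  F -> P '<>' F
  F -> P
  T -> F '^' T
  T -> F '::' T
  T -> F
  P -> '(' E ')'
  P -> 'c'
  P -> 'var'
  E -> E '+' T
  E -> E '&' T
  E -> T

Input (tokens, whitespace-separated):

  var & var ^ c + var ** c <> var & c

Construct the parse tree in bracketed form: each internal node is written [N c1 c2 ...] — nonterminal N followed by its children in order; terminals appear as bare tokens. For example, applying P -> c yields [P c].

[E [E [E [E [T [F [P var]]]] & [T [F [P var]] ^ [T [F [P c]]]]] + [T [F [P var] ** [F [P c] <> [F [P var]]]]]] & [T [F [P c]]]]

E
E & T
E + T & T
E & T + T & T
T & T + T & T
F & T + T & T
P & T + T & T
var & T + T & T
var & F ^ T + T & T
var & P ^ T + T & T
var & var ^ T + T & T
var & var ^ F + T & T
var & var ^ P + T & T
var & var ^ c + T & T
var & var ^ c + F & T
var & var ^ c + P ** F & T
var & var ^ c + var ** F & T
var & var ^ c + var ** P <> F & T
var & var ^ c + var ** c <> F & T
var & var ^ c + var ** c <> P & T
var & var ^ c + var ** c <> var & T
var & var ^ c + var ** c <> var & F
var & var ^ c + var ** c <> var & P
var & var ^ c + var ** c <> var & c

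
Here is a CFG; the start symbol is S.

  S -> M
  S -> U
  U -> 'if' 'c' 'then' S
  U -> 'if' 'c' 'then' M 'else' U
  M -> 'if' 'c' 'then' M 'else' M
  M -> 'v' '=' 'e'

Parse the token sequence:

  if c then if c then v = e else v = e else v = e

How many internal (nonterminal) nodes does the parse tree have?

[S [M if c then [M if c then [M v = e] else [M v = e]] else [M v = e]]]

6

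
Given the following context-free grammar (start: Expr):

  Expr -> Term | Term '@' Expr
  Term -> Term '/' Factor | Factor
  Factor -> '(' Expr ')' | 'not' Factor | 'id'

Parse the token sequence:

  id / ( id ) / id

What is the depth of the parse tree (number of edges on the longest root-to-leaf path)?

7

[Expr [Term [Term [Term [Factor id]] / [Factor ( [Expr [Term [Factor id]]] )]] / [Factor id]]]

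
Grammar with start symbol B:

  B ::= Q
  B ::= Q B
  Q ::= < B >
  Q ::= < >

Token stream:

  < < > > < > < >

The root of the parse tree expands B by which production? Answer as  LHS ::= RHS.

B ::= Q B

[B [Q < [B [Q < >]] >] [B [Q < >] [B [Q < >]]]]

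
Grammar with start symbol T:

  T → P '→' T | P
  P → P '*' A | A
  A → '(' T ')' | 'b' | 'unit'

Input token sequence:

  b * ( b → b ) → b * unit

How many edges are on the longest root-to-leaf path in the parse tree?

7

[T [P [P [A b]] * [A ( [T [P [A b]] → [T [P [A b]]]] )]] → [T [P [P [A b]] * [A unit]]]]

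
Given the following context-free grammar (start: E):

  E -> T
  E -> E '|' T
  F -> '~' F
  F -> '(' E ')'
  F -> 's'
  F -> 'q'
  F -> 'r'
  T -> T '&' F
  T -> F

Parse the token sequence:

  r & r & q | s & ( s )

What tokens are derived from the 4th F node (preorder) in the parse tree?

[E [E [T [T [T [F r]] & [F r]] & [F q]]] | [T [T [F s]] & [F ( [E [T [F s]]] )]]]

s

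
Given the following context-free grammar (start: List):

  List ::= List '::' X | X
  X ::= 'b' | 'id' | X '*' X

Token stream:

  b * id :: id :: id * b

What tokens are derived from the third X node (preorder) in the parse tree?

[List [List [List [X [X b] * [X id]]] :: [X id]] :: [X [X id] * [X b]]]

id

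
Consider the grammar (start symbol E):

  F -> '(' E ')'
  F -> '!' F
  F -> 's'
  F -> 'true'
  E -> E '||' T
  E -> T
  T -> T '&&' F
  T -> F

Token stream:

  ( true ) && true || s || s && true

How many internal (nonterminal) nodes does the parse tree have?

[E [E [E [T [T [F ( [E [T [F true]]] )]] && [F true]]] || [T [F s]]] || [T [T [F s]] && [F true]]]

16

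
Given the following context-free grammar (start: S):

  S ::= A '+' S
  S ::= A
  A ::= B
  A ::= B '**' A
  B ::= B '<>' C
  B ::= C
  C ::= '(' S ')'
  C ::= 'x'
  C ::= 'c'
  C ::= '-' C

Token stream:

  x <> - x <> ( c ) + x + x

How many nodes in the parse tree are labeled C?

[S [A [B [B [B [C x]] <> [C - [C x]]] <> [C ( [S [A [B [C c]]]] )]]] + [S [A [B [C x]]] + [S [A [B [C x]]]]]]

7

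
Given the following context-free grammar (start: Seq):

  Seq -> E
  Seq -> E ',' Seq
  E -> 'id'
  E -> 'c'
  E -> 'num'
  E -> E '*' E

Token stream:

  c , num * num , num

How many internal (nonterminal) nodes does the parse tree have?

8

[Seq [E c] , [Seq [E [E num] * [E num]] , [Seq [E num]]]]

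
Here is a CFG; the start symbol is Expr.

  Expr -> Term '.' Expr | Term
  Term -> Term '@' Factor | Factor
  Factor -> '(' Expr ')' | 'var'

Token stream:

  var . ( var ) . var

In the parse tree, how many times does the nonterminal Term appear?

[Expr [Term [Factor var]] . [Expr [Term [Factor ( [Expr [Term [Factor var]]] )]] . [Expr [Term [Factor var]]]]]

4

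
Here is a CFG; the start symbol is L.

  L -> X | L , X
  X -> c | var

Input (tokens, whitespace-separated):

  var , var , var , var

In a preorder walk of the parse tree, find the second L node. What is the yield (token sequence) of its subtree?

[L [L [L [L [X var]] , [X var]] , [X var]] , [X var]]

var , var , var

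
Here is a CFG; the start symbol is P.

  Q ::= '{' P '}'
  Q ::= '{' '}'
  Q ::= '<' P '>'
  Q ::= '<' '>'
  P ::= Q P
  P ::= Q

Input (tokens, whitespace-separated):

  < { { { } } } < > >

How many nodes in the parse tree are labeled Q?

5

[P [Q < [P [Q { [P [Q { [P [Q { }]] }]] }] [P [Q < >]]] >]]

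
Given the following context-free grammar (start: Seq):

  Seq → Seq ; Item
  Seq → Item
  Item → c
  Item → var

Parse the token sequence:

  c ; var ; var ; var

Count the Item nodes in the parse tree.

[Seq [Seq [Seq [Seq [Item c]] ; [Item var]] ; [Item var]] ; [Item var]]

4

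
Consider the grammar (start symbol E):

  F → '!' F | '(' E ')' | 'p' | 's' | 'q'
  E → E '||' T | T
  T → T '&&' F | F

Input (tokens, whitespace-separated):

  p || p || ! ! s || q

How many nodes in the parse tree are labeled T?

[E [E [E [E [T [F p]]] || [T [F p]]] || [T [F ! [F ! [F s]]]]] || [T [F q]]]

4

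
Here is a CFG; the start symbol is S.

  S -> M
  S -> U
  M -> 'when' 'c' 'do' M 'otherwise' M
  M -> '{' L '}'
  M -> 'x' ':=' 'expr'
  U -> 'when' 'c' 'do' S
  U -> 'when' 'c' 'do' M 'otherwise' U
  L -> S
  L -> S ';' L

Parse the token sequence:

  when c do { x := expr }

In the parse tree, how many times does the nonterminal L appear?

[S [U when c do [S [M { [L [S [M x := expr]]] }]]]]

1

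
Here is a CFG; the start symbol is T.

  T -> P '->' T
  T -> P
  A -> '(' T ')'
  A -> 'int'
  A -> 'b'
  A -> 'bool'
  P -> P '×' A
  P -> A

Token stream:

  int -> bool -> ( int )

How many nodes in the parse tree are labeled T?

[T [P [A int]] -> [T [P [A bool]] -> [T [P [A ( [T [P [A int]]] )]]]]]

4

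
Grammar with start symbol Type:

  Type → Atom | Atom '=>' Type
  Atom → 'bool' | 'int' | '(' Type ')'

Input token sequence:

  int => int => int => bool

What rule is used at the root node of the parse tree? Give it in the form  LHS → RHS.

[Type [Atom int] => [Type [Atom int] => [Type [Atom int] => [Type [Atom bool]]]]]

Type → Atom '=>' Type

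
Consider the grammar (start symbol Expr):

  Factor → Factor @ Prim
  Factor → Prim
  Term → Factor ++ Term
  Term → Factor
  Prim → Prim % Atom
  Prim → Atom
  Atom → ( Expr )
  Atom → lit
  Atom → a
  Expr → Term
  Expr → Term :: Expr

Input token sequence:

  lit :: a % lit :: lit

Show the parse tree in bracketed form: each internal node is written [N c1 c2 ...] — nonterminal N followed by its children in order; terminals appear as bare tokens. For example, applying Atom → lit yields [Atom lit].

[Expr [Term [Factor [Prim [Atom lit]]]] :: [Expr [Term [Factor [Prim [Prim [Atom a]] % [Atom lit]]]] :: [Expr [Term [Factor [Prim [Atom lit]]]]]]]

Expr
Term :: Expr
Factor :: Expr
Prim :: Expr
Atom :: Expr
lit :: Expr
lit :: Term :: Expr
lit :: Factor :: Expr
lit :: Prim :: Expr
lit :: Prim % Atom :: Expr
lit :: Atom % Atom :: Expr
lit :: a % Atom :: Expr
lit :: a % lit :: Expr
lit :: a % lit :: Term
lit :: a % lit :: Factor
lit :: a % lit :: Prim
lit :: a % lit :: Atom
lit :: a % lit :: lit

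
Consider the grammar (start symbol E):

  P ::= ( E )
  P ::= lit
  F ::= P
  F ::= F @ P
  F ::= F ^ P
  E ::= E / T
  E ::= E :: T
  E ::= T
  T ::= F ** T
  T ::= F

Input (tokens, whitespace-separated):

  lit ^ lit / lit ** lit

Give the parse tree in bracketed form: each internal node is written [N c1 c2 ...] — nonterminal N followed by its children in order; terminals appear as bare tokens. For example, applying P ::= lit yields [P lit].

[E [E [T [F [F [P lit]] ^ [P lit]]]] / [T [F [P lit]] ** [T [F [P lit]]]]]

E
E / T
T / T
F / T
F ^ P / T
P ^ P / T
lit ^ P / T
lit ^ lit / T
lit ^ lit / F ** T
lit ^ lit / P ** T
lit ^ lit / lit ** T
lit ^ lit / lit ** F
lit ^ lit / lit ** P
lit ^ lit / lit ** lit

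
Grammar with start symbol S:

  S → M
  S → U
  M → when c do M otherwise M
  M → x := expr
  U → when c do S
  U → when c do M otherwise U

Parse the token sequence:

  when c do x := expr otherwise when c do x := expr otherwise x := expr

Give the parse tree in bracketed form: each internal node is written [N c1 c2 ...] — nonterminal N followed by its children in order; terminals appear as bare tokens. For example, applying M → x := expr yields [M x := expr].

[S [M when c do [M x := expr] otherwise [M when c do [M x := expr] otherwise [M x := expr]]]]

S
M
when c do M otherwise M
when c do x := expr otherwise M
when c do x := expr otherwise when c do M otherwise M
when c do x := expr otherwise when c do x := expr otherwise M
when c do x := expr otherwise when c do x := expr otherwise x := expr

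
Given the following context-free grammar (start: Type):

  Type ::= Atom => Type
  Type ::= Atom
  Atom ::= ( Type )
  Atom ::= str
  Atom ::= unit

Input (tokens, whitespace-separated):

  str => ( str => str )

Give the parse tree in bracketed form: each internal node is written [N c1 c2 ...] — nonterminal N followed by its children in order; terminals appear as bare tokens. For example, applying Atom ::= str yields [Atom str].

Type
Atom => Type
str => Type
str => Atom
str => ( Type )
str => ( Atom => Type )
str => ( str => Type )
str => ( str => Atom )
str => ( str => str )

[Type [Atom str] => [Type [Atom ( [Type [Atom str] => [Type [Atom str]]] )]]]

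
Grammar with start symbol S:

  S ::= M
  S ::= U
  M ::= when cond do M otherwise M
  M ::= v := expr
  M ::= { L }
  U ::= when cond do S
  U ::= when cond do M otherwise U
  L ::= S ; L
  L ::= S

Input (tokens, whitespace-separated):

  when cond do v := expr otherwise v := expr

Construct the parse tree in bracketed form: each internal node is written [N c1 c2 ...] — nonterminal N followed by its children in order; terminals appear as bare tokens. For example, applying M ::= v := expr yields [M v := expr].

[S [M when cond do [M v := expr] otherwise [M v := expr]]]

S
M
when cond do M otherwise M
when cond do v := expr otherwise M
when cond do v := expr otherwise v := expr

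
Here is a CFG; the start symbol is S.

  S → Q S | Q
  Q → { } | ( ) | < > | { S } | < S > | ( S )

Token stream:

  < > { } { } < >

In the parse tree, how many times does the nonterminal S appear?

4

[S [Q < >] [S [Q { }] [S [Q { }] [S [Q < >]]]]]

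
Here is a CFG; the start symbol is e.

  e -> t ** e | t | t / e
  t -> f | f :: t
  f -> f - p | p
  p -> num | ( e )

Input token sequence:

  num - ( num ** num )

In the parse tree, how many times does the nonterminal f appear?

[e [t [f [f [p num]] - [p ( [e [t [f [p num]]] ** [e [t [f [p num]]]]] )]]]]

4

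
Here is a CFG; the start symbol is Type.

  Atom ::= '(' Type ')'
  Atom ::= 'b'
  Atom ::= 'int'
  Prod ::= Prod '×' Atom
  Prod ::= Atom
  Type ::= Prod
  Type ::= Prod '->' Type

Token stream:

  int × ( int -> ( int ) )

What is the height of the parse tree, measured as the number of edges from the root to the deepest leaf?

10

[Type [Prod [Prod [Atom int]] × [Atom ( [Type [Prod [Atom int]] -> [Type [Prod [Atom ( [Type [Prod [Atom int]]] )]]]] )]]]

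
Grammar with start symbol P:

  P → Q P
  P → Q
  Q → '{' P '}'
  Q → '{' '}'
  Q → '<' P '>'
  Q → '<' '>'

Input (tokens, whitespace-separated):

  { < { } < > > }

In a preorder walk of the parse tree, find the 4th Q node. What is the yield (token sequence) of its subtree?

[P [Q { [P [Q < [P [Q { }] [P [Q < >]]] >]] }]]

< >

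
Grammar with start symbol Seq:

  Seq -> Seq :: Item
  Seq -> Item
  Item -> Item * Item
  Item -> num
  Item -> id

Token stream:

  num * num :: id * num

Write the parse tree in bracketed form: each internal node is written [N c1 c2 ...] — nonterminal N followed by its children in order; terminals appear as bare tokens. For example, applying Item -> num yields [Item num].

[Seq [Seq [Item [Item num] * [Item num]]] :: [Item [Item id] * [Item num]]]

Seq
Seq :: Item
Item :: Item
Item * Item :: Item
num * Item :: Item
num * num :: Item
num * num :: Item * Item
num * num :: id * Item
num * num :: id * num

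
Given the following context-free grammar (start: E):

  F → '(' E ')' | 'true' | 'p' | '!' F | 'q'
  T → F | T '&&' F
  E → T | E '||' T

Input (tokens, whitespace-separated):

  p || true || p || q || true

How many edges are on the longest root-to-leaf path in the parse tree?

[E [E [E [E [E [T [F p]]] || [T [F true]]] || [T [F p]]] || [T [F q]]] || [T [F true]]]

7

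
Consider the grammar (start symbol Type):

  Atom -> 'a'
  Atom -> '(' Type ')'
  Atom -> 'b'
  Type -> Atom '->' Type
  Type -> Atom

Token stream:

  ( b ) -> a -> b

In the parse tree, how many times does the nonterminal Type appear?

[Type [Atom ( [Type [Atom b]] )] -> [Type [Atom a] -> [Type [Atom b]]]]

4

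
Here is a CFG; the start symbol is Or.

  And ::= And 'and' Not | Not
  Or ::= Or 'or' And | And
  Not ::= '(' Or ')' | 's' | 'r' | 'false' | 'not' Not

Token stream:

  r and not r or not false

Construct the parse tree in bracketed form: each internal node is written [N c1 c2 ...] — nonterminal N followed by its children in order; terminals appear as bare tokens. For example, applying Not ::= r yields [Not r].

[Or [Or [And [And [Not r]] and [Not not [Not r]]]] or [And [Not not [Not false]]]]

Or
Or or And
And or And
And and Not or And
Not and Not or And
r and Not or And
r and not Not or And
r and not r or And
r and not r or Not
r and not r or not Not
r and not r or not false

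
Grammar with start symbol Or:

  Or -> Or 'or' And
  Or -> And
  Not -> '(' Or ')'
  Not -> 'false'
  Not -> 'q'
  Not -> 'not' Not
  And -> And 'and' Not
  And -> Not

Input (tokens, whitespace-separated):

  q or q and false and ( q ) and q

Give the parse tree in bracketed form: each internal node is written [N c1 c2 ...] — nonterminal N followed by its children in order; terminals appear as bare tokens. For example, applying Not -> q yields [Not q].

[Or [Or [And [Not q]]] or [And [And [And [And [Not q]] and [Not false]] and [Not ( [Or [And [Not q]]] )]] and [Not q]]]

Or
Or or And
And or And
Not or And
q or And
q or And and Not
q or And and Not and Not
q or And and Not and Not and Not
q or Not and Not and Not and Not
q or q and Not and Not and Not
q or q and false and Not and Not
q or q and false and ( Or ) and Not
q or q and false and ( And ) and Not
q or q and false and ( Not ) and Not
q or q and false and ( q ) and Not
q or q and false and ( q ) and q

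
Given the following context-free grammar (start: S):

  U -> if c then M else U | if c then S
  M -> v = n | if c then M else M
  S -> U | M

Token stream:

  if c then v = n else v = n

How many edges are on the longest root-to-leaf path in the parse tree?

3

[S [M if c then [M v = n] else [M v = n]]]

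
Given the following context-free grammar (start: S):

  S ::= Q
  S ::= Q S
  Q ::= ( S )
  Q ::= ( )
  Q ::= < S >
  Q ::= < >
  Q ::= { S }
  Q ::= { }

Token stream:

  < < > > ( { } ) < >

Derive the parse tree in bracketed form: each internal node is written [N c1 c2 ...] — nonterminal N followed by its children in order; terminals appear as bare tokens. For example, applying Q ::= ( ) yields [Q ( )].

S
Q S
< S > S
< Q > S
< < > > S
< < > > Q S
< < > > ( S ) S
< < > > ( Q ) S
< < > > ( { } ) S
< < > > ( { } ) Q
< < > > ( { } ) < >

[S [Q < [S [Q < >]] >] [S [Q ( [S [Q { }]] )] [S [Q < >]]]]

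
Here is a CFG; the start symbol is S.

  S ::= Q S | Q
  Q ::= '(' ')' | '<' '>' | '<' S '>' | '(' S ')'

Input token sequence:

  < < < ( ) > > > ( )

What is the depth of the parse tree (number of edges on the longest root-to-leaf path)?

8

[S [Q < [S [Q < [S [Q < [S [Q ( )]] >]] >]] >] [S [Q ( )]]]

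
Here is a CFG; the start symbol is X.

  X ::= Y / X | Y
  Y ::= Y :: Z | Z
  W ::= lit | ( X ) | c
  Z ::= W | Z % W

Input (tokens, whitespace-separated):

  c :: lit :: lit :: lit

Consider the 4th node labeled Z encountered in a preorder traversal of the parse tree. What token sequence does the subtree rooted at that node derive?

lit

[X [Y [Y [Y [Y [Z [W c]]] :: [Z [W lit]]] :: [Z [W lit]]] :: [Z [W lit]]]]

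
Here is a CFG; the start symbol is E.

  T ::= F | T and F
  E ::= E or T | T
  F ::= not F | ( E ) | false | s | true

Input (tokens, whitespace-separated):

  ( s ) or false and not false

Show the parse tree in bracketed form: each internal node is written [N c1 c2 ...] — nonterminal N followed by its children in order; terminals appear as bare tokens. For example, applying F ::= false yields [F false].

E
E or T
T or T
F or T
( E ) or T
( T ) or T
( F ) or T
( s ) or T
( s ) or T and F
( s ) or F and F
( s ) or false and F
( s ) or false and not F
( s ) or false and not false

[E [E [T [F ( [E [T [F s]]] )]]] or [T [T [F false]] and [F not [F false]]]]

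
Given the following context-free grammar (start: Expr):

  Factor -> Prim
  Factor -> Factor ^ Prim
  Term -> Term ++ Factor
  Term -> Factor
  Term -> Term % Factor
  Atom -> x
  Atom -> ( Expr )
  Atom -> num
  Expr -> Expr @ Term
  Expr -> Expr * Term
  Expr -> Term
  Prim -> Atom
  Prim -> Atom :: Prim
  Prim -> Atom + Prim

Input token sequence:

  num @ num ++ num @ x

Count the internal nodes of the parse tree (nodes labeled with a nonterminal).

19

[Expr [Expr [Expr [Term [Factor [Prim [Atom num]]]]] @ [Term [Term [Factor [Prim [Atom num]]]] ++ [Factor [Prim [Atom num]]]]] @ [Term [Factor [Prim [Atom x]]]]]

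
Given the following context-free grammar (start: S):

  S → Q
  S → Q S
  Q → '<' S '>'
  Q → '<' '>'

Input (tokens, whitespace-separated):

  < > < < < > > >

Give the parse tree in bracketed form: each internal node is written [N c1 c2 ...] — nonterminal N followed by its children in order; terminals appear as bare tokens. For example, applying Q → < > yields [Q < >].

[S [Q < >] [S [Q < [S [Q < [S [Q < >]] >]] >]]]

S
Q S
< > S
< > Q
< > < S >
< > < Q >
< > < < S > >
< > < < Q > >
< > < < < > > >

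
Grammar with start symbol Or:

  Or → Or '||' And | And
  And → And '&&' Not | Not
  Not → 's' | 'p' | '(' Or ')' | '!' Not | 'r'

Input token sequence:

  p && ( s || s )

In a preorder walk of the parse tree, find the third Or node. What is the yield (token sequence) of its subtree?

s

[Or [And [And [Not p]] && [Not ( [Or [Or [And [Not s]]] || [And [Not s]]] )]]]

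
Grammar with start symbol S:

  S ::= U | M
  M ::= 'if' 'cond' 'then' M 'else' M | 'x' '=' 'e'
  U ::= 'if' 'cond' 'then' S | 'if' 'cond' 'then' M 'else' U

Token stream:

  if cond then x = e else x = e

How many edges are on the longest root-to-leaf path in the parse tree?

[S [M if cond then [M x = e] else [M x = e]]]

3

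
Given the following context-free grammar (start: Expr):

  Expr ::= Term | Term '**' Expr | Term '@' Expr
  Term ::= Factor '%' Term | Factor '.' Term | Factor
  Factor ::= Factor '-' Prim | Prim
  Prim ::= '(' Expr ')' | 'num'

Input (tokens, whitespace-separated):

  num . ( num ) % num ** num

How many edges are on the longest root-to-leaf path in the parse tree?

[Expr [Term [Factor [Prim num]] . [Term [Factor [Prim ( [Expr [Term [Factor [Prim num]]]] )]] % [Term [Factor [Prim num]]]]] ** [Expr [Term [Factor [Prim num]]]]]

9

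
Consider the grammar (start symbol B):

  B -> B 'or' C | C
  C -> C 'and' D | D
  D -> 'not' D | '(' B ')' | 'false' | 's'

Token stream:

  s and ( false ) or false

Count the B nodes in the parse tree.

[B [B [C [C [D s]] and [D ( [B [C [D false]]] )]]] or [C [D false]]]

3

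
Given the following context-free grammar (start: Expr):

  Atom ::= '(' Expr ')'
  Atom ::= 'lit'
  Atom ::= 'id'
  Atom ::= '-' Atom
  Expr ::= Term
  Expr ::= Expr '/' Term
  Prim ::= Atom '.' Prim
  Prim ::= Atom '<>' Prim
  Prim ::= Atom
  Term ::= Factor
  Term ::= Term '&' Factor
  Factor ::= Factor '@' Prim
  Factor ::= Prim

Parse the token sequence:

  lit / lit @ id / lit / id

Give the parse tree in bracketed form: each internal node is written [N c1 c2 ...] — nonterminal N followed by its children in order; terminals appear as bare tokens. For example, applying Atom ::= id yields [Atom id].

Expr
Expr / Term
Expr / Term / Term
Expr / Term / Term / Term
Term / Term / Term / Term
Factor / Term / Term / Term
Prim / Term / Term / Term
Atom / Term / Term / Term
lit / Term / Term / Term
lit / Factor / Term / Term
lit / Factor @ Prim / Term / Term
lit / Prim @ Prim / Term / Term
lit / Atom @ Prim / Term / Term
lit / lit @ Prim / Term / Term
lit / lit @ Atom / Term / Term
lit / lit @ id / Term / Term
lit / lit @ id / Factor / Term
lit / lit @ id / Prim / Term
lit / lit @ id / Atom / Term
lit / lit @ id / lit / Term
lit / lit @ id / lit / Factor
lit / lit @ id / lit / Prim
lit / lit @ id / lit / Atom
lit / lit @ id / lit / id

[Expr [Expr [Expr [Expr [Term [Factor [Prim [Atom lit]]]]] / [Term [Factor [Factor [Prim [Atom lit]]] @ [Prim [Atom id]]]]] / [Term [Factor [Prim [Atom lit]]]]] / [Term [Factor [Prim [Atom id]]]]]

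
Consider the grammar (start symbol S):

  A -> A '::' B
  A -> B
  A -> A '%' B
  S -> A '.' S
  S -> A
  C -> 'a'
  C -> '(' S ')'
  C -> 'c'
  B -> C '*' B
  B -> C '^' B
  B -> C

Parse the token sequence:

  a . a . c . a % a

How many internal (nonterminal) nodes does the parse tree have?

19

[S [A [B [C a]]] . [S [A [B [C a]]] . [S [A [B [C c]]] . [S [A [A [B [C a]]] % [B [C a]]]]]]]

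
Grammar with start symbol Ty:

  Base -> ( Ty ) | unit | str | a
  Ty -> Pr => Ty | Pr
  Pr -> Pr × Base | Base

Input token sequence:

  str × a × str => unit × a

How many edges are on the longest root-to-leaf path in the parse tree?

[Ty [Pr [Pr [Pr [Base str]] × [Base a]] × [Base str]] => [Ty [Pr [Pr [Base unit]] × [Base a]]]]

5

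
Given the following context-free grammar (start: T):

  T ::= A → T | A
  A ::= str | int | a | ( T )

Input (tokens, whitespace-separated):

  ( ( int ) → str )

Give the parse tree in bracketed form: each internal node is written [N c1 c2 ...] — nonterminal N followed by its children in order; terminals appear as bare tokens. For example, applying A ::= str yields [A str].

T
A
( T )
( A → T )
( ( T ) → T )
( ( A ) → T )
( ( int ) → T )
( ( int ) → A )
( ( int ) → str )

[T [A ( [T [A ( [T [A int]] )] → [T [A str]]] )]]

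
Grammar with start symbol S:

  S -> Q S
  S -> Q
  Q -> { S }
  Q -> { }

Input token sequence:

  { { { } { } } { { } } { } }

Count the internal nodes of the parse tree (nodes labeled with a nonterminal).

[S [Q { [S [Q { [S [Q { }] [S [Q { }]]] }] [S [Q { [S [Q { }]] }] [S [Q { }]]]] }]]

14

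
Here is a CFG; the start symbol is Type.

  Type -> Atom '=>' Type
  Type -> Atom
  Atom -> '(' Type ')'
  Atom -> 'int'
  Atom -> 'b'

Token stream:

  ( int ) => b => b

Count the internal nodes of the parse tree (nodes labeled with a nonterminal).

8

[Type [Atom ( [Type [Atom int]] )] => [Type [Atom b] => [Type [Atom b]]]]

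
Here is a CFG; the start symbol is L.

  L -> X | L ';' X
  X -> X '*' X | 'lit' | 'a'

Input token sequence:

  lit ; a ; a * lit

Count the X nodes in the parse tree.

5

[L [L [L [X lit]] ; [X a]] ; [X [X a] * [X lit]]]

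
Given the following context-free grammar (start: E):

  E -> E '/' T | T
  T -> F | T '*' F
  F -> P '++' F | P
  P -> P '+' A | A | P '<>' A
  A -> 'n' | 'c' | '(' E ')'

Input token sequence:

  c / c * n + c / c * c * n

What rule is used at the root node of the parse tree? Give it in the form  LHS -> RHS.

[E [E [E [T [F [P [A c]]]]] / [T [T [F [P [A c]]]] * [F [P [P [A n]] + [A c]]]]] / [T [T [T [F [P [A c]]]] * [F [P [A c]]]] * [F [P [A n]]]]]

E -> E '/' T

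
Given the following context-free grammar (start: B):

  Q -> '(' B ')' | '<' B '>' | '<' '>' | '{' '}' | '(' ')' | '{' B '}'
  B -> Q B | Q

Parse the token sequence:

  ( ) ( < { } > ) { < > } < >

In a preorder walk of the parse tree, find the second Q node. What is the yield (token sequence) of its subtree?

[B [Q ( )] [B [Q ( [B [Q < [B [Q { }]] >]] )] [B [Q { [B [Q < >]] }] [B [Q < >]]]]]

( < { } > )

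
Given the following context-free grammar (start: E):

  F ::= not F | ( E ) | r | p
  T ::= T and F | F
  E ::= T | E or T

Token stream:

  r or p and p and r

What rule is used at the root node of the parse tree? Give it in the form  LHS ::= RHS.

[E [E [T [F r]]] or [T [T [T [F p]] and [F p]] and [F r]]]

E ::= E or T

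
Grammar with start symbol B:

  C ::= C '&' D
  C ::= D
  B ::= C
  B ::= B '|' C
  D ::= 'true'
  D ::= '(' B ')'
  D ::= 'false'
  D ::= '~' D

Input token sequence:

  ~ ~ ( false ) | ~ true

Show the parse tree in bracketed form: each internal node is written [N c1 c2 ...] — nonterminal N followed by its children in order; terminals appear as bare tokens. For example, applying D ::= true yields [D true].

B
B | C
C | C
D | C
~ D | C
~ ~ D | C
~ ~ ( B ) | C
~ ~ ( C ) | C
~ ~ ( D ) | C
~ ~ ( false ) | C
~ ~ ( false ) | D
~ ~ ( false ) | ~ D
~ ~ ( false ) | ~ true

[B [B [C [D ~ [D ~ [D ( [B [C [D false]]] )]]]]] | [C [D ~ [D true]]]]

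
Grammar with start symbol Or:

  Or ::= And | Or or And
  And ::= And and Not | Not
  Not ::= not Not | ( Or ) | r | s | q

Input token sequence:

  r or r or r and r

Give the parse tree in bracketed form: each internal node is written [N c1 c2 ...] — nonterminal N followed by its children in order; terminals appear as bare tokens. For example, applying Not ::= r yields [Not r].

Or
Or or And
Or or And or And
And or And or And
Not or And or And
r or And or And
r or Not or And
r or r or And
r or r or And and Not
r or r or Not and Not
r or r or r and Not
r or r or r and r

[Or [Or [Or [And [Not r]]] or [And [Not r]]] or [And [And [Not r]] and [Not r]]]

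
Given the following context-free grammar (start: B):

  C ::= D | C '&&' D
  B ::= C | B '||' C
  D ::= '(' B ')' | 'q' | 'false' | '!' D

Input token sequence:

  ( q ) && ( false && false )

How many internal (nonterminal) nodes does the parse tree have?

13

[B [C [C [D ( [B [C [D q]]] )]] && [D ( [B [C [C [D false]] && [D false]]] )]]]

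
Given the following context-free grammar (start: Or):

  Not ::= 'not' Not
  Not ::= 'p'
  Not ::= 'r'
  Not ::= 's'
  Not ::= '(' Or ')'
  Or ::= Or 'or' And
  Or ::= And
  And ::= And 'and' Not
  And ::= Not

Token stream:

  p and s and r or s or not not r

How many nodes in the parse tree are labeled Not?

[Or [Or [Or [And [And [And [Not p]] and [Not s]] and [Not r]]] or [And [Not s]]] or [And [Not not [Not not [Not r]]]]]

7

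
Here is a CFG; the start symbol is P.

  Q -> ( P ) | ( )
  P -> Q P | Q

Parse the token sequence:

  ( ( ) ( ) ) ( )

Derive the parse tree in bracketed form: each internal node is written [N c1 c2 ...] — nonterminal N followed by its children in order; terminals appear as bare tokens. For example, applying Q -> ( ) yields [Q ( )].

[P [Q ( [P [Q ( )] [P [Q ( )]]] )] [P [Q ( )]]]

P
Q P
( P ) P
( Q P ) P
( ( ) P ) P
( ( ) Q ) P
( ( ) ( ) ) P
( ( ) ( ) ) Q
( ( ) ( ) ) ( )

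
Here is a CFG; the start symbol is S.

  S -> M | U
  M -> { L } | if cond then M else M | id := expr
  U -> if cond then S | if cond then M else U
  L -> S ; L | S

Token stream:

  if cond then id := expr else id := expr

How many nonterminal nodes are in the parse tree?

[S [M if cond then [M id := expr] else [M id := expr]]]

4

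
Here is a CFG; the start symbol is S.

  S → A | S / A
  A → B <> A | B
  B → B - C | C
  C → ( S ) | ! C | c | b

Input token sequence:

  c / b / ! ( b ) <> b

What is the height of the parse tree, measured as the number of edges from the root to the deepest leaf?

9

[S [S [S [A [B [C c]]]] / [A [B [C b]]]] / [A [B [C ! [C ( [S [A [B [C b]]]] )]]] <> [A [B [C b]]]]]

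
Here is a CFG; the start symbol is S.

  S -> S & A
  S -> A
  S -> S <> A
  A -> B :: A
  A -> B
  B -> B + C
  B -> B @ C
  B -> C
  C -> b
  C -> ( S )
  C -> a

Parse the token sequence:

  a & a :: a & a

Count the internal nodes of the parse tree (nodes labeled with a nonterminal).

[S [S [S [A [B [C a]]]] & [A [B [C a]] :: [A [B [C a]]]]] & [A [B [C a]]]]

15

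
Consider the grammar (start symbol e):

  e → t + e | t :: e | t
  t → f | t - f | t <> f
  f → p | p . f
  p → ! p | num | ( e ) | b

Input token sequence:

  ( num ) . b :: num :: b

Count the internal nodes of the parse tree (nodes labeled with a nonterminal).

18

[e [t [f [p ( [e [t [f [p num]]]] )] . [f [p b]]]] :: [e [t [f [p num]]] :: [e [t [f [p b]]]]]]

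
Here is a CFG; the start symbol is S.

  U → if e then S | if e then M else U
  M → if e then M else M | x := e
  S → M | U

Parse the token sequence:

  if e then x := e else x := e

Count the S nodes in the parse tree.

1

[S [M if e then [M x := e] else [M x := e]]]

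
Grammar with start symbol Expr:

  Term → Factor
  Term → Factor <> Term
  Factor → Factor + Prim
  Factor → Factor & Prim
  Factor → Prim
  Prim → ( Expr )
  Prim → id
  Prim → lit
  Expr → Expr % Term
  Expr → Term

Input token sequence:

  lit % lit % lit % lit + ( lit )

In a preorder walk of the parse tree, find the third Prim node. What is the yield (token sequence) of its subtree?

lit

[Expr [Expr [Expr [Expr [Term [Factor [Prim lit]]]] % [Term [Factor [Prim lit]]]] % [Term [Factor [Prim lit]]]] % [Term [Factor [Factor [Prim lit]] + [Prim ( [Expr [Term [Factor [Prim lit]]]] )]]]]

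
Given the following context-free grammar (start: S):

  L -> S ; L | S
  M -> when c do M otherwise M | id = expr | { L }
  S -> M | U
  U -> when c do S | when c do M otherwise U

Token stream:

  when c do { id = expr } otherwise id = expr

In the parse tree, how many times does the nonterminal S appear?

[S [M when c do [M { [L [S [M id = expr]]] }] otherwise [M id = expr]]]

2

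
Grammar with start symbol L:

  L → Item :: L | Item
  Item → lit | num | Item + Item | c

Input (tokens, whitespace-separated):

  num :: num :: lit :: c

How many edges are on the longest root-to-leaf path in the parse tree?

5

[L [Item num] :: [L [Item num] :: [L [Item lit] :: [L [Item c]]]]]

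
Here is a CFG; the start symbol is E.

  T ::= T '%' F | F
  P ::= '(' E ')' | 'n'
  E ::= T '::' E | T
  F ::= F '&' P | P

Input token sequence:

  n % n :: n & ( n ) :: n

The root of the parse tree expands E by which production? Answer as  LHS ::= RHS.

[E [T [T [F [P n]]] % [F [P n]]] :: [E [T [F [F [P n]] & [P ( [E [T [F [P n]]]] )]]] :: [E [T [F [P n]]]]]]

E ::= T '::' E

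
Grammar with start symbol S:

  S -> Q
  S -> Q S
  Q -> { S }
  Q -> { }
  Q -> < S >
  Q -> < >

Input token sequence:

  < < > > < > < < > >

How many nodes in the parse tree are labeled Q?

[S [Q < [S [Q < >]] >] [S [Q < >] [S [Q < [S [Q < >]] >]]]]

5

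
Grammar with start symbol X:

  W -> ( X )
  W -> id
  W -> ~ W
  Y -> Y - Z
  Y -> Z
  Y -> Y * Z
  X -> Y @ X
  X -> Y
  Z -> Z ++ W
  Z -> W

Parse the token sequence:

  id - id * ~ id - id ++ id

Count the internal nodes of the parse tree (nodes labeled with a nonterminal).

[X [Y [Y [Y [Y [Z [W id]]] - [Z [W id]]] * [Z [W ~ [W id]]]] - [Z [Z [W id]] ++ [W id]]]]

16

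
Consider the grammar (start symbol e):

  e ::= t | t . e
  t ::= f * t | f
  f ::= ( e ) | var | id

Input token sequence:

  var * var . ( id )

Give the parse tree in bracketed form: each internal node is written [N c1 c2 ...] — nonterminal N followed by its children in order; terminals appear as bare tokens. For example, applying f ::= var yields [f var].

[e [t [f var] * [t [f var]]] . [e [t [f ( [e [t [f id]]] )]]]]

e
t . e
f * t . e
var * t . e
var * f . e
var * var . e
var * var . t
var * var . f
var * var . ( e )
var * var . ( t )
var * var . ( f )
var * var . ( id )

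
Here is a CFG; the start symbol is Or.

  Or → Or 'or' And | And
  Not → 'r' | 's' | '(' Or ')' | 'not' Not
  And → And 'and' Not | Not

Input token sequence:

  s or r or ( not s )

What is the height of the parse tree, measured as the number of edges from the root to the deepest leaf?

[Or [Or [Or [And [Not s]]] or [And [Not r]]] or [And [Not ( [Or [And [Not not [Not s]]]] )]]]

7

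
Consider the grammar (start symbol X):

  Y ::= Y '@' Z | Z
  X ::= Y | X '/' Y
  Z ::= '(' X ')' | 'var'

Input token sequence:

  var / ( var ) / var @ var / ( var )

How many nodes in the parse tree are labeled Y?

7

[X [X [X [X [Y [Z var]]] / [Y [Z ( [X [Y [Z var]]] )]]] / [Y [Y [Z var]] @ [Z var]]] / [Y [Z ( [X [Y [Z var]]] )]]]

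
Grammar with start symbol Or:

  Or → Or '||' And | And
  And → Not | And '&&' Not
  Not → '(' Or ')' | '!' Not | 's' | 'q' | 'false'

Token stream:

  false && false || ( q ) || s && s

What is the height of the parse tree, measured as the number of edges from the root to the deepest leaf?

7

[Or [Or [Or [And [And [Not false]] && [Not false]]] || [And [Not ( [Or [And [Not q]]] )]]] || [And [And [Not s]] && [Not s]]]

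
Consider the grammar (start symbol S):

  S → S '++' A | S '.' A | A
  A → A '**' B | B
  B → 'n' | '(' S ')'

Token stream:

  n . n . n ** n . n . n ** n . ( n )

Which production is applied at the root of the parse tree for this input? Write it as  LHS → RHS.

S → S '.' A

[S [S [S [S [S [S [A [B n]]] . [A [B n]]] . [A [A [B n]] ** [B n]]] . [A [B n]]] . [A [A [B n]] ** [B n]]] . [A [B ( [S [A [B n]]] )]]]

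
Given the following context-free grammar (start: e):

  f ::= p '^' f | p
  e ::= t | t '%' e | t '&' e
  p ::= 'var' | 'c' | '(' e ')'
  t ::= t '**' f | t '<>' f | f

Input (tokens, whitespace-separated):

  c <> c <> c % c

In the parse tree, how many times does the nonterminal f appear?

4

[e [t [t [t [f [p c]]] <> [f [p c]]] <> [f [p c]]] % [e [t [f [p c]]]]]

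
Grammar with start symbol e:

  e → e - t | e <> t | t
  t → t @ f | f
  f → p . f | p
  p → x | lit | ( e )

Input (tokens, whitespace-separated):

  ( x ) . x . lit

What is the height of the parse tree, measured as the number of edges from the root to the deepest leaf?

8

[e [t [f [p ( [e [t [f [p x]]]] )] . [f [p x] . [f [p lit]]]]]]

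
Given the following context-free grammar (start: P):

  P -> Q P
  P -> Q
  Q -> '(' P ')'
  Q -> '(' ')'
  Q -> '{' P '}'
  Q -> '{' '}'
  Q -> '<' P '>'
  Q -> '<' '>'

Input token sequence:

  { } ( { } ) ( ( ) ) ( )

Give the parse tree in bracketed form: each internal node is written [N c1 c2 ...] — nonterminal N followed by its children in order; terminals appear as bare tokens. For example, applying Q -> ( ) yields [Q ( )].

P
Q P
{ } P
{ } Q P
{ } ( P ) P
{ } ( Q ) P
{ } ( { } ) P
{ } ( { } ) Q P
{ } ( { } ) ( P ) P
{ } ( { } ) ( Q ) P
{ } ( { } ) ( ( ) ) P
{ } ( { } ) ( ( ) ) Q
{ } ( { } ) ( ( ) ) ( )

[P [Q { }] [P [Q ( [P [Q { }]] )] [P [Q ( [P [Q ( )]] )] [P [Q ( )]]]]]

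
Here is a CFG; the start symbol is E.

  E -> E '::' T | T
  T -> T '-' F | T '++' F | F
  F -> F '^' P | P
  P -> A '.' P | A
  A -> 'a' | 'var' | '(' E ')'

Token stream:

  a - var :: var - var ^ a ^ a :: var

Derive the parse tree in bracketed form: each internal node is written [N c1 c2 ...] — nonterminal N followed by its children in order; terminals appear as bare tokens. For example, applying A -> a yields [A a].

[E [E [E [T [T [F [P [A a]]]] - [F [P [A var]]]]] :: [T [T [F [P [A var]]]] - [F [F [F [P [A var]]] ^ [P [A a]]] ^ [P [A a]]]]] :: [T [F [P [A var]]]]]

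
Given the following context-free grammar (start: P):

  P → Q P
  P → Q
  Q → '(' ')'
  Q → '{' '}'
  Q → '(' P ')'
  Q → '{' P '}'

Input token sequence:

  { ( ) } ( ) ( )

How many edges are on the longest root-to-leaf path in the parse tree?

[P [Q { [P [Q ( )]] }] [P [Q ( )] [P [Q ( )]]]]

4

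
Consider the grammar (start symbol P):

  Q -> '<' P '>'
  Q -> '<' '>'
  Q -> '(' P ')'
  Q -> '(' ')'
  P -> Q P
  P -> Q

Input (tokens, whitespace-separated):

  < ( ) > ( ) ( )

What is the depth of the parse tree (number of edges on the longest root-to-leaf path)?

[P [Q < [P [Q ( )]] >] [P [Q ( )] [P [Q ( )]]]]

4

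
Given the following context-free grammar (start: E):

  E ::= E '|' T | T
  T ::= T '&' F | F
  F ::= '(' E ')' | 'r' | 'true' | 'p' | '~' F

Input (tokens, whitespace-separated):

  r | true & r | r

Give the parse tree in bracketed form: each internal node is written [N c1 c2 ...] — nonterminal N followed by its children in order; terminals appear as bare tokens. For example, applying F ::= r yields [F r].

[E [E [E [T [F r]]] | [T [T [F true]] & [F r]]] | [T [F r]]]

E
E | T
E | T | T
T | T | T
F | T | T
r | T | T
r | T & F | T
r | F & F | T
r | true & F | T
r | true & r | T
r | true & r | F
r | true & r | r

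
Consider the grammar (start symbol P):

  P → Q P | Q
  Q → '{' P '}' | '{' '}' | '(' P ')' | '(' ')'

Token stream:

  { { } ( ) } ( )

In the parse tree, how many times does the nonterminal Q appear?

[P [Q { [P [Q { }] [P [Q ( )]]] }] [P [Q ( )]]]

4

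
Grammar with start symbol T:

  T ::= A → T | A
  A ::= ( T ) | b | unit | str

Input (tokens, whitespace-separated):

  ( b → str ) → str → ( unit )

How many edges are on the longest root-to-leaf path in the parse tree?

[T [A ( [T [A b] → [T [A str]]] )] → [T [A str] → [T [A ( [T [A unit]] )]]]]

6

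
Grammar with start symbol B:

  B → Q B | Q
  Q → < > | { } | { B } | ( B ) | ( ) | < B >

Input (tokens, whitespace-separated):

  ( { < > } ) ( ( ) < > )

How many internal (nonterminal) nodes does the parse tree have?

[B [Q ( [B [Q { [B [Q < >]] }]] )] [B [Q ( [B [Q ( )] [B [Q < >]]] )]]]

12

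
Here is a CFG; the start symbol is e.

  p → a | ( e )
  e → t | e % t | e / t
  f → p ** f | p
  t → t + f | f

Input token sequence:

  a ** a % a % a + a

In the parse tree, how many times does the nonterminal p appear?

5

[e [e [e [t [f [p a] ** [f [p a]]]]] % [t [f [p a]]]] % [t [t [f [p a]]] + [f [p a]]]]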